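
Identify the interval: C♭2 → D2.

augmented 2nd

C to D spans two letter names (C-D): a second.
Cb2 to D2 spans 3 semitones — one semitone wider than the major second (2) — giving an augmented second.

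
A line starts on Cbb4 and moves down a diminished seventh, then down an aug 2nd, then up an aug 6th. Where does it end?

Down a diminished seventh from Cbb4: Db3 (9 semitones down).
Down an augmented second from Db3: Cbb3 (3 semitones down).
An augmented sixth up from Cbb3 is Ab3.

Ab3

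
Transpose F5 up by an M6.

D6

Counting six letter names up from F lands on D.
Moving 9 semitones up from F5 (the size of a major sixth) reaches D6.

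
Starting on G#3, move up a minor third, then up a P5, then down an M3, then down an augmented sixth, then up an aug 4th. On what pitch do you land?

Bb3

Up a minor third from G#3: B3 (3 semitones up).
A perfect fifth up from B3 is F#4.
F#4 down a major third → D4 (4 semitones).
An augmented sixth down from D4 is Fb3.
An augmented fourth up from Fb3 is Bb3.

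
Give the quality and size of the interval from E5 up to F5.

minor second

E to F spans two letter names (E-F): a second.
At 1 semitone, E5→F5 falls one short of a major second: minor.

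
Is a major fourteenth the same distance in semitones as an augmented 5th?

A major fourteenth spans 23 semitones; an augmented fifth spans 8 semitones. They differ by 15.

No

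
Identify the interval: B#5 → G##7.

B to G spans six letter names (B-C-D-E-F-G), plus an octave — that makes it a thirteenth of some quality.
B#5 to G##7 is 21 semitones, matching the major thirteenth exactly, so the quality is major.
(Equivalently, a compound major sixth: a major sixth plus an octave.)

major thirteenth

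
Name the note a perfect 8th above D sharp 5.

D sharp 6

An octave keeps the letter name D, an octave up from D.
Moving 12 semitones up from D#5 (the size of a perfect octave) reaches D#6.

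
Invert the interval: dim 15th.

A1

First reduce the compound diminished fifteenth to its simple form, a diminished octave.
Interval numbers invert to sum to nine: 8 + 1 = 9, so an octave inverts to a unison.
Quality inverts too: diminished becomes augmented. That makes the inversion an augmented unison.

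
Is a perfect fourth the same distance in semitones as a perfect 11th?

No

A perfect fourth is 5 semitones but a perfect eleventh is 17 semitones — different sizes.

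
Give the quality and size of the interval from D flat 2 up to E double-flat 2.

D to E spans two letter names (D-E) — that makes it a second of some quality.
Db2 to Ebb2 is 1 semitone, a half step short of the major second (2), so this is minor.

minor second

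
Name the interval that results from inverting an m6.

Inverted interval numbers add to nine, so a sixth pairs with a third (6 + 3 = 9).
The quality also flips — minor becomes major — giving a major third.

major third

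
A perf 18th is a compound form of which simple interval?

Take out 2 octaves (14 from the number): 18 − 14 = 4.
That makes a perfect eighteenth a compound perfect fourth — 2 octaves plus a perfect fourth.

perfect fourth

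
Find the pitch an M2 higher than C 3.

Two letter names up from C: D.
A major second spans 2 semitones, so from C3 the target pitch is D3.

D 3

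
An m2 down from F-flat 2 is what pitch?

The second takes the letter from F down to E.
A minor second spans 1 semitone, so from Fb2 the target pitch is Eb2.

E-flat 2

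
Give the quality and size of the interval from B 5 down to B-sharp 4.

Descending from B5 to B#4 is the same interval as ascending B#4 to B5.
B to B is the same letter name, plus an octave, so the interval is some kind of octave.
The perfect octave is 12 semitones; here we have 11, one semitone narrower: diminished.

diminished octave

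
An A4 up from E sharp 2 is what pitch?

Counting four letter names up from E lands on A.
Moving 6 semitones up from E#2 (the size of an augmented fourth) reaches A##2.

A double-sharp 2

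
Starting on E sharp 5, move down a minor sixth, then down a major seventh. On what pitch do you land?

A minor sixth down from E#5 is G##4.
Down a major seventh from G##4: A#3 (11 semitones down).

A sharp 3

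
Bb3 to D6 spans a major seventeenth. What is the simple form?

M3

Each octave removed subtracts seven from the number: 17 − 14 = 3.
That makes a major seventeenth a compound major third — 2 octaves plus a major third.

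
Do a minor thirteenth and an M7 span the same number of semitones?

A minor thirteenth spans 20 semitones; a major seventh spans 11 semitones. They differ by 9.

No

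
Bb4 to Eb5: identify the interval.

B to E spans four letter names (B-C-D-E) — that makes it a fourth of some quality.
Bb4 to Eb5 is 5 semitones, matching the perfect fourth exactly, so the quality is perfect.

perfect fourth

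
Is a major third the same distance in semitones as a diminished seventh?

No

4 semitones (major third) vs 9 semitones (diminished seventh): not equal.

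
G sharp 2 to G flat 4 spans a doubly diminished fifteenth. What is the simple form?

doubly diminished octave

Subtracting seven from the interval number removes an octave: 15 − 7 = 8.
So a doubly diminished fifteenth is an octave plus a doubly diminished octave. The quality is unchanged.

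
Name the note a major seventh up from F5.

Counting seven letter names up from F lands on E.
Moving 11 semitones up from F5 (the size of a major seventh) reaches E6.

E6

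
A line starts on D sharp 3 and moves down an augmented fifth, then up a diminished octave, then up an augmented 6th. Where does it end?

An augmented fifth down from D#3 is G2.
G2 up a diminished octave → Gb3 (11 semitones).
An augmented sixth up from Gb3 is E4.

E 4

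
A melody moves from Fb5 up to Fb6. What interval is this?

F to F is the same letter name, plus an octave, so the interval is some kind of octave.
The perfect octave spans 12 semitones, and Fb5 to Fb6 is exactly 12 semitones — so this is a perfect octave.

P8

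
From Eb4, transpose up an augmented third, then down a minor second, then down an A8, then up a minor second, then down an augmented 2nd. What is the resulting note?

An augmented third up from Eb4 is G#4.
G#4 down a minor second → F##4 (1 semitone).
An augmented octave down from F##4 is F#3.
Up a minor second from F#3: G3 (1 semitone up).
Down an augmented second from G3: Fb3 (3 semitones down).

Fb3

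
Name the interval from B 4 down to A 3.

major ninth

Descending from B4 to A3 is the same interval as ascending A3 to B4.
A to B spans two letter names (A-B), plus an octave, so the interval is some kind of ninth.
The major ninth spans 14 semitones, and A3 to B4 is exactly 14 semitones — so this is a major ninth.
(Equivalently, a compound major second: a major second plus an octave.)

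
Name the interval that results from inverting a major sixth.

minor third

Inverted interval numbers add to nine, so a sixth pairs with a third (6 + 3 = 9).
Quality inverts too: major becomes minor. That makes the inversion a minor third.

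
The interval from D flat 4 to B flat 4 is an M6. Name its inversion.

minor third

The rule of nine gives the new number: 9 − 6 = 3, so a sixth becomes a third.
The quality also flips — major becomes minor — giving a minor third.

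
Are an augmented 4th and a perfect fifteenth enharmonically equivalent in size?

No

An augmented fourth spans 6 semitones; a perfect fifteenth spans 24 semitones. They differ by 18.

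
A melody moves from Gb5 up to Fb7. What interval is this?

G to F spans seven letter names (G-A-B-C-D-E-F), plus an octave — that makes it a fourteenth of some quality.
Gb5 to Fb7 is 22 semitones, a half step short of the major fourteenth (23), so this is minor.
(Equivalently, a compound minor seventh: a minor seventh plus an octave.)

m14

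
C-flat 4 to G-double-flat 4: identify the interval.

C to G spans five letter names (C-D-E-F-G) — that makes it a fifth of some quality.
The perfect fifth is 7 semitones; here we have 6, one semitone narrower: diminished.

d5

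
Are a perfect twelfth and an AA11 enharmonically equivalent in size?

Yes

A perfect twelfth spans 19 semitones, and a doubly augmented eleventh also spans 19 semitones — they're enharmonic.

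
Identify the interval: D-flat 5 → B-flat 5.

D to B spans six letter names (D-E-F-G-A-B) — that makes it a sixth of some quality.
Counting semitones, Db5→Bb5 is 9, which is the major sixth.

major sixth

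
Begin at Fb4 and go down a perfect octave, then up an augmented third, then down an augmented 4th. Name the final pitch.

Down a perfect octave from Fb4: Fb3 (12 semitones down).
Fb3 up an augmented third → A3 (5 semitones).
Down an augmented fourth from A3: Eb3 (6 semitones down).

Eb3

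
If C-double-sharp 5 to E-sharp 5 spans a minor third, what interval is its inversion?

major 6th

The rule of nine gives the new number: 9 − 3 = 6, so a third becomes a sixth.
And minor becomes major under inversion, so we get a major sixth.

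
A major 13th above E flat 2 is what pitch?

C 4

Counting six letter names plus an octave up from E lands on C.
A major thirteenth is 21 semitones; 21 semitones up from Eb2 gives C4.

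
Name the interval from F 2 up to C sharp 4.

F to C spans five letter names (F-G-A-B-C), plus an octave — that makes it a twelfth of some quality.
The perfect twelfth is 19 semitones; here we have 20, one semitone wider: augmented.
(Equivalently, a compound augmented fifth: an augmented fifth plus an octave.)

augmented 12th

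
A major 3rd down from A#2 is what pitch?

F#2

The third takes the letter from A down to F.
A major third is 4 semitones; 4 semitones down from A#2 gives F#2.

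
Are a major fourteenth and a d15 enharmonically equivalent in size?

Yes

A major fourteenth spans 23 semitones, and a diminished fifteenth also spans 23 semitones — they're enharmonic.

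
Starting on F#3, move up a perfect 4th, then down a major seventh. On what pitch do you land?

C3

Up a perfect fourth from F#3: B3 (5 semitones up).
Down a major seventh from B3: C3 (11 semitones down).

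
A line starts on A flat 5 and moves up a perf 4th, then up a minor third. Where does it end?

Ab5 up a perfect fourth → Db6 (5 semitones).
Up a minor third from Db6: Fb6 (3 semitones up).

F flat 6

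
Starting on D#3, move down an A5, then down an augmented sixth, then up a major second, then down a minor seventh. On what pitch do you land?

Down an augmented fifth from D#3: G2 (8 semitones down).
An augmented sixth down from G2 is Bbb1.
Up a major second from Bbb1: Cb2 (2 semitones up).
Down a minor seventh from Cb2: Db1 (10 semitones down).

Db1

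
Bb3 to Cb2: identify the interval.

Descending from Bb3 to Cb2 is the same interval as ascending Cb2 to Bb3.
C to B spans seven letter names (C-D-E-F-G-A-B), plus an octave: a fourteenth.
Counting semitones, Cb2→Bb3 is 23, which is the major fourteenth.
(Equivalently, a compound major seventh: a major seventh plus an octave.)

major fourteenth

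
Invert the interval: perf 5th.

perfect fourth

Inverted interval numbers add to nine, so a fifth pairs with a fourth (5 + 4 = 9).
And perfect stays perfect under inversion, so we get a perfect fourth.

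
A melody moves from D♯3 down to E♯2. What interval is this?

m7

Descending from D#3 to E#2 is the same interval as ascending E#2 to D#3.
E to D spans seven letter names (E-F-G-A-B-C-D) — that makes it a seventh of some quality.
At 10 semitones, E#2→D#3 falls one short of a major seventh: minor.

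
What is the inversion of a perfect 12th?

perfect 4th

First reduce the compound perfect twelfth to its simple form, a perfect fifth.
The rule of nine gives the new number: 9 − 5 = 4, so a fifth becomes a fourth.
The quality also flips — perfect stays perfect — giving a perfect fourth.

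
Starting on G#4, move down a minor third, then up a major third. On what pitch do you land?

G##4

Down a minor third from G#4: E#4 (3 semitones down).
Up a major third from E#4: G##4 (4 semitones up).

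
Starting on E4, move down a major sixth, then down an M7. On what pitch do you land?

A major sixth down from E4 is G3.
A major seventh down from G3 is Ab2.

Ab2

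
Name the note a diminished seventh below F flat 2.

G 1

Counting seven letter names down from F lands on G.
Moving 9 semitones down from Fb2 (the size of a diminished seventh) reaches G1.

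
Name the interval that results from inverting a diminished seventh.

A2

Inverted interval numbers add to nine, so a seventh pairs with a second (7 + 2 = 9).
And diminished becomes augmented under inversion, so we get an augmented second.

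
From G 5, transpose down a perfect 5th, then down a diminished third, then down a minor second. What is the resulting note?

G double-sharp 4

A perfect fifth down from G5 is C5.
C5 down a diminished third → A#4 (2 semitones).
A minor second down from A#4 is G##4.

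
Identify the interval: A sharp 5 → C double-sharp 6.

M3

A to C spans three letter names (A-B-C), so the interval is some kind of third.
Counting semitones, A#5→C##6 is 4, which is the major third.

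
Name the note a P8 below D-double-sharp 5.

D-double-sharp 4

The letter stays D (same as the start), shifted an octave down.
A perfect octave is 12 semitones; 12 semitones down from D##5 gives D##4.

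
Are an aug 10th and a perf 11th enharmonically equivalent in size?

An augmented tenth spans 17 semitones, and a perfect eleventh also spans 17 semitones — they're enharmonic.

Yes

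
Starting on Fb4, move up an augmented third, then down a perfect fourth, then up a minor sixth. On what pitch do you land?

An augmented third up from Fb4 is A4.
A4 down a perfect fourth → E4 (5 semitones).
Up a minor sixth from E4: C5 (8 semitones up).

C5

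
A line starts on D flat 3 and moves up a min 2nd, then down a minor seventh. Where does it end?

A minor second up from Db3 is Ebb3.
Ebb3 down a minor seventh → Fb2 (10 semitones).

F flat 2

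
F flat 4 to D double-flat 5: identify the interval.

minor 6th

F to D spans six letter names (F-G-A-B-C-D): a sixth.
At 8 semitones, Fb4→Dbb5 falls one short of a major sixth: minor.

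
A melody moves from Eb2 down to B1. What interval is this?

diminished fourth

Descending from Eb2 to B1 is the same interval as ascending B1 to Eb2.
B to E spans four letter names (B-C-D-E) — that makes it a fourth of some quality.
A perfect fourth would be 5 semitones; B1 to Eb2 is 4, one semitone narrower, so the interval is diminished.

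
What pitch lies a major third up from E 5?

Counting three letter names up from E lands on G.
A major third is 4 semitones; 4 semitones up from E5 gives G#5.

G-sharp 5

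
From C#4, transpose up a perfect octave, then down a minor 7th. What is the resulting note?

D#4

A perfect octave up from C#4 is C#5.
A minor seventh down from C#5 is D#4.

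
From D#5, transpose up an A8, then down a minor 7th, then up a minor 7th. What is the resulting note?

D##6

Up an augmented octave from D#5: D##6 (13 semitones up).
Down a minor seventh from D##6: E##5 (10 semitones down).
A minor seventh up from E##5 is D##6.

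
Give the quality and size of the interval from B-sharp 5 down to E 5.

Descending from B#5 to E5 is the same interval as ascending E5 to B#5.
E to B spans five letter names (E-F-G-A-B) — that makes it a fifth of some quality.
The perfect fifth is 7 semitones; here we have 8, one semitone wider: augmented.

augmented 5th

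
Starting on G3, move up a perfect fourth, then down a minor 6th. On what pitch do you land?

E3

G3 up a perfect fourth → C4 (5 semitones).
Down a minor sixth from C4: E3 (8 semitones down).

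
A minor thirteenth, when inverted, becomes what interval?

M3

First reduce the compound minor thirteenth to its simple form, a minor sixth.
Inverted interval numbers add to nine, so a sixth pairs with a third (6 + 3 = 9).
And minor becomes major under inversion, so we get a major third.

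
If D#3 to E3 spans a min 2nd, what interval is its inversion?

M7

Interval numbers invert to sum to nine: 2 + 7 = 9, so a second inverts to a seventh.
The quality also flips — minor becomes major — giving a major seventh.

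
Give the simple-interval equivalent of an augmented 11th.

Each octave removed subtracts seven from the number: 11 − 7 = 4.
Quality carries through unchanged, so the simple form is an augmented fourth.

augmented 4th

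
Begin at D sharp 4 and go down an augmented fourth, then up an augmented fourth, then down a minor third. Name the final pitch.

B sharp 3

An augmented fourth down from D#4 is A3.
An augmented fourth up from A3 is D#4.
Down a minor third from D#4: B#3 (3 semitones down).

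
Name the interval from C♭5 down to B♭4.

Descending from Cb5 to Bb4 is the same interval as ascending Bb4 to Cb5.
B to C spans two letter names (B-C), so the interval is some kind of second.
A major second would be 2 semitones, but Bb4 to Cb5 is 1 — one semitone narrower, making it a minor second.

minor second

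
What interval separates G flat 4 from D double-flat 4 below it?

Descending from Gb4 to Dbb4 is the same interval as ascending Dbb4 to Gb4.
D to G spans four letter names (D-E-F-G), so the interval is some kind of fourth.
The perfect fourth is 5 semitones; here we have 6, one semitone wider: augmented.

A4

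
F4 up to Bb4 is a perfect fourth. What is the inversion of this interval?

perfect fifth

Inverted interval numbers add to nine, so a fourth pairs with a fifth (4 + 5 = 9).
And perfect stays perfect under inversion, so we get a perfect fifth.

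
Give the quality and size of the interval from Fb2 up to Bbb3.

perfect eleventh

F to B spans four letter names (F-G-A-B), plus an octave: an eleventh.
Counting semitones, Fb2→Bbb3 is 17, which is the perfect eleventh.
(Equivalently, a compound perfect fourth: a perfect fourth plus an octave.)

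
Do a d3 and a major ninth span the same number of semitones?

No

A diminished third spans 2 semitones; a major ninth spans 14 semitones. They differ by 12.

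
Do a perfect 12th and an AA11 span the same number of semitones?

Yes

A perfect twelfth = 19 semitones = a doubly augmented eleventh; enharmonically equal.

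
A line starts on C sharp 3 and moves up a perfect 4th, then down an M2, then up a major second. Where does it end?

Up a perfect fourth from C#3: F#3 (5 semitones up).
A major second down from F#3 is E3.
Up a major second from E3: F#3 (2 semitones up).

F sharp 3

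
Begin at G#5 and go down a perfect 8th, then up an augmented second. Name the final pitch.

A##4

Down a perfect octave from G#5: G#4 (12 semitones down).
G#4 up an augmented second → A##4 (3 semitones).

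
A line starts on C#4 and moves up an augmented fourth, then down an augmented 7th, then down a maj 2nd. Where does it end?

F3

An augmented fourth up from C#4 is F##4.
F##4 down an augmented seventh → G3 (12 semitones).
A major second down from G3 is F3.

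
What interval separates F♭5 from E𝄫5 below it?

M2

Descending from Fb5 to Ebb5 is the same interval as ascending Ebb5 to Fb5.
E to F spans two letter names (E-F), so the interval is some kind of second.
Ebb5 to Fb5 is 2 semitones, matching the major second exactly, so the quality is major.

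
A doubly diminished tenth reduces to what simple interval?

Take out an octave (7 from the number): 10 − 7 = 3.
Quality carries through unchanged, so the simple form is a doubly diminished third.

dd3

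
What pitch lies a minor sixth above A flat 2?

F flat 3

Counting six letter names up from A lands on F.
Moving 8 semitones up from Ab2 (the size of a minor sixth) reaches Fb3.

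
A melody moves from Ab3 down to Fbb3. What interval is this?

augmented 3rd

Descending from Ab3 to Fbb3 is the same interval as ascending Fbb3 to Ab3.
F to A spans three letter names (F-G-A) — that makes it a third of some quality.
The major third is 4 semitones; here we have 5, one semitone wider: augmented.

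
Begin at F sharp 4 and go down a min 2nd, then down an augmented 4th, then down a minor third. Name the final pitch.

G sharp 3

Down a minor second from F#4: E#4 (1 semitone down).
An augmented fourth down from E#4 is B3.
Down a minor third from B3: G#3 (3 semitones down).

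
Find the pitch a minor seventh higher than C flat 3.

B double-flat 3

Seven letter names up from C: B.
A minor seventh spans 10 semitones, so from Cb3 the target pitch is Bbb3.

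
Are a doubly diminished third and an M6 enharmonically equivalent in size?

No

1 semitone (doubly diminished third) vs 9 semitones (major sixth): not equal.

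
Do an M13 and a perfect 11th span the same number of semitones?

A major thirteenth spans 21 semitones; a perfect eleventh spans 17 semitones. They differ by 4.

No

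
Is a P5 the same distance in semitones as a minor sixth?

A perfect fifth spans 7 semitones; a minor sixth spans 8 semitones. They differ by 1.

No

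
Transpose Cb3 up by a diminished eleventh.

Counting four letter names plus an octave up from C lands on F.
A diminished eleventh is 16 semitones; 16 semitones up from Cb3 gives Fbb4.

Fbb4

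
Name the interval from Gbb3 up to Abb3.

G to A spans two letter names (G-A), so the interval is some kind of second.
Gbb3 to Abb3 is 2 semitones, matching the major second exactly, so the quality is major.

M2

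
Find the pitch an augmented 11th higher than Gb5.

Four letters up from G (plus an octave) reaches C.
Moving 18 semitones up from Gb5 (the size of an augmented eleventh) reaches C7.

C7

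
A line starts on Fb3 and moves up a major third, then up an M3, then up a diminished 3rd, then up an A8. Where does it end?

A major third up from Fb3 is Ab3.
A major third up from Ab3 is C4.
Up a diminished third from C4: Ebb4 (2 semitones up).
Ebb4 up an augmented octave → Eb5 (13 semitones).

Eb5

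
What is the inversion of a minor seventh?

M2

Interval numbers invert to sum to nine: 7 + 2 = 9, so a seventh inverts to a second.
The quality also flips — minor becomes major — giving a major second.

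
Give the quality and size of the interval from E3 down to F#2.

Descending from E3 to F#2 is the same interval as ascending F#2 to E3.
F to E spans seven letter names (F-G-A-B-C-D-E), so the interval is some kind of seventh.
F#2 to E3 is 10 semitones, a half step short of the major seventh (11), so this is minor.

minor seventh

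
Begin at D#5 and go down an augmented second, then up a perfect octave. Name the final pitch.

An augmented second down from D#5 is C5.
C5 up a perfect octave → C6 (12 semitones).

C6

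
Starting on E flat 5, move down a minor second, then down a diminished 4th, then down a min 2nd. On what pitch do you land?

Eb5 down a minor second → D5 (1 semitone).
Down a diminished fourth from D5: A#4 (4 semitones down).
A minor second down from A#4 is G##4.

G double-sharp 4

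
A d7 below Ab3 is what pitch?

Counting seven letter names down from A lands on B.
A diminished seventh spans 9 semitones, so from Ab3 the target pitch is B2.

B2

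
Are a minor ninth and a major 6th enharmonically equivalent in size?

A minor ninth spans 13 semitones; a major sixth spans 9 semitones. They differ by 4.

No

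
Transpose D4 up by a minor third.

F4

Counting three letter names up from D lands on F.
Moving 3 semitones up from D4 (the size of a minor third) reaches F4.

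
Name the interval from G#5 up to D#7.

G to D spans five letter names (G-A-B-C-D), plus an octave — that makes it a twelfth of some quality.
Counting semitones, G#5→D#7 is 19, which is the perfect twelfth.
(Equivalently, a compound perfect fifth: a perfect fifth plus an octave.)

perfect 12th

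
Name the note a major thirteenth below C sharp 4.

The thirteenth's letter: C down six letter names plus an octave → E.
Moving 21 semitones down from C#4 (the size of a major thirteenth) reaches E2.

E 2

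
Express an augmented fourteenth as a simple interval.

augmented 7th

Each octave removed subtracts seven from the number: 14 − 7 = 7.
Quality carries through unchanged, so the simple form is an augmented seventh.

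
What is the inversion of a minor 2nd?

Interval numbers invert to sum to nine: 2 + 7 = 9, so a second inverts to a seventh.
The quality also flips — minor becomes major — giving a major seventh.

major seventh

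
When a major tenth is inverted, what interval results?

First reduce the compound major tenth to its simple form, a major third.
The rule of nine gives the new number: 9 − 3 = 6, so a third becomes a sixth.
Quality inverts too: major becomes minor. That makes the inversion a minor sixth.

minor 6th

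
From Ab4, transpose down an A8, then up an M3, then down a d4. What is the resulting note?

Ab4 down an augmented octave → Abb3 (13 semitones).
A major third up from Abb3 is Cb4.
A diminished fourth down from Cb4 is G3.

G3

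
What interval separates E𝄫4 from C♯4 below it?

Descending from Ebb4 to C#4 is the same interval as ascending C#4 to Ebb4.
C to E spans three letter names (C-D-E): a third.
C#4 to Ebb4 spans 1 semitone — three semitones narrower than the major third (4) — giving a doubly diminished third.

doubly diminished 3rd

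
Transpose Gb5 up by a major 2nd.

Two letter names up from G: A.
A major second is 2 semitones; 2 semitones up from Gb5 gives Ab5.

Ab5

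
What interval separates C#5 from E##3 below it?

d13

Descending from C#5 to E##3 is the same interval as ascending E##3 to C#5.
E to C spans six letter names (E-F-G-A-B-C), plus an octave — that makes it a thirteenth of some quality.
The major thirteenth is 21 semitones; here we have 19, two semitones narrower: diminished.
(Equivalently, a compound diminished sixth: a diminished sixth plus an octave.)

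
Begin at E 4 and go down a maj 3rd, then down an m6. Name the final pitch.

E 3

E4 down a major third → C4 (4 semitones).
Down a minor sixth from C4: E3 (8 semitones down).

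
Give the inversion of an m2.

Inverted interval numbers add to nine, so a second pairs with a seventh (2 + 7 = 9).
The quality also flips — minor becomes major — giving a major seventh.

major seventh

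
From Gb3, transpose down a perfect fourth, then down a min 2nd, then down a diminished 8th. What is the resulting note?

C#2

Gb3 down a perfect fourth → Db3 (5 semitones).
Down a minor second from Db3: C3 (1 semitone down).
Down a diminished octave from C3: C#2 (11 semitones down).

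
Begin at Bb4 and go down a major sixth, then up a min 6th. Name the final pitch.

Bbb4

Down a major sixth from Bb4: Db4 (9 semitones down).
Db4 up a minor sixth → Bbb4 (8 semitones).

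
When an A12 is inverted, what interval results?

First reduce the compound augmented twelfth to its simple form, an augmented fifth.
Inverted interval numbers add to nine, so a fifth pairs with a fourth (5 + 4 = 9).
The quality also flips — augmented becomes diminished — giving a diminished fourth.

diminished 4th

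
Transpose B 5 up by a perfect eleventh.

E 7

Four letters up from B (plus an octave) reaches E.
A perfect eleventh is 17 semitones; 17 semitones up from B5 gives E7.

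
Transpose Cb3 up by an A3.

E3

The third takes the letter from C up to E.
An augmented third is 5 semitones; 5 semitones up from Cb3 gives E3.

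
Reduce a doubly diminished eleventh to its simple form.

doubly diminished 4th

Subtracting seven from the interval number removes an octave: 11 − 7 = 4.
So a doubly diminished eleventh is an octave plus a doubly diminished fourth. The quality is unchanged.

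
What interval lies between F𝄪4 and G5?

diminished 9th

F to G spans two letter names (F-G), plus an octave — that makes it a ninth of some quality.
F##4 to G5 spans 12 semitones — two semitones narrower than the major ninth (14) — giving a diminished ninth.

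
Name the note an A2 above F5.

G#5

The second takes the letter from F up to G.
Moving 3 semitones up from F5 (the size of an augmented second) reaches G#5.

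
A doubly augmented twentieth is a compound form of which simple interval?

Take out 2 octaves (14 from the number): 20 − 14 = 6.
That makes a doubly augmented twentieth a compound doubly augmented sixth — 2 octaves plus a doubly augmented sixth.

doubly augmented 6th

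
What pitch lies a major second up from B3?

C#4

Two letter names up from B: C.
Moving 2 semitones up from B3 (the size of a major second) reaches C#4.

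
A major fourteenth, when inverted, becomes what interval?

minor second

First reduce the compound major fourteenth to its simple form, a major seventh.
Interval numbers invert to sum to nine: 7 + 2 = 9, so a seventh inverts to a second.
And major becomes minor under inversion, so we get a minor second.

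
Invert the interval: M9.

First reduce the compound major ninth to its simple form, a major second.
The rule of nine gives the new number: 9 − 2 = 7, so a second becomes a seventh.
Quality inverts too: major becomes minor. That makes the inversion a minor seventh.

m7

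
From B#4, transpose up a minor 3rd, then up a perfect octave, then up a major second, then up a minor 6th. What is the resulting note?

A minor third up from B#4 is D#5.
Up a perfect octave from D#5: D#6 (12 semitones up).
Up a major second from D#6: E#6 (2 semitones up).
A minor sixth up from E#6 is C#7.

C#7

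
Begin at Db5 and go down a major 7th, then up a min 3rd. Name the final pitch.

Gbb4

A major seventh down from Db5 is Ebb4.
Up a minor third from Ebb4: Gbb4 (3 semitones up).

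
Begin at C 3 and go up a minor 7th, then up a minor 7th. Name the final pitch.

A flat 4

C3 up a minor seventh → Bb3 (10 semitones).
Bb3 up a minor seventh → Ab4 (10 semitones).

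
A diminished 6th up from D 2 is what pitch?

B double-flat 2

Six letter names up from D: B.
Moving 7 semitones up from D2 (the size of a diminished sixth) reaches Bbb2.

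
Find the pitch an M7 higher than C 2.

B 2

Counting seven letter names up from C lands on B.
A major seventh is 11 semitones; 11 semitones up from C2 gives B2.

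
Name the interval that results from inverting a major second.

The rule of nine gives the new number: 9 − 2 = 7, so a second becomes a seventh.
Quality inverts too: major becomes minor. That makes the inversion a minor seventh.

minor seventh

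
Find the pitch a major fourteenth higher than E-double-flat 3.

Seven letters up from E (plus an octave) reaches D.
A major fourteenth is 23 semitones; 23 semitones up from Ebb3 gives Db5.

D-flat 5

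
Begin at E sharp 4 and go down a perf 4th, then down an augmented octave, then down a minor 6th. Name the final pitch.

D sharp 2

A perfect fourth down from E#4 is B#3.
Down an augmented octave from B#3: B2 (13 semitones down).
Down a minor sixth from B2: D#2 (8 semitones down).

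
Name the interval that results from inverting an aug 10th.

First reduce the compound augmented tenth to its simple form, an augmented third.
The rule of nine gives the new number: 9 − 3 = 6, so a third becomes a sixth.
The quality also flips — augmented becomes diminished — giving a diminished sixth.

diminished sixth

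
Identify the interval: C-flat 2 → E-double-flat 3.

minor 10th

C to E spans three letter names (C-D-E), plus an octave: a tenth.
Cb2 to Ebb3 is 15 semitones, a half step short of the major tenth (16), so this is minor.
(Equivalently, a compound minor third: a minor third plus an octave.)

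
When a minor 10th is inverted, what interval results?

First reduce the compound minor tenth to its simple form, a minor third.
Interval numbers invert to sum to nine: 3 + 6 = 9, so a third inverts to a sixth.
And minor becomes major under inversion, so we get a major sixth.

M6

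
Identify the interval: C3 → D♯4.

augmented 9th

C to D spans two letter names (C-D), plus an octave — that makes it a ninth of some quality.
A major ninth would be 14 semitones; C3 to D#4 is 15, one semitone wider, so the interval is augmented.
(Equivalently, a compound augmented second: an augmented second plus an octave.)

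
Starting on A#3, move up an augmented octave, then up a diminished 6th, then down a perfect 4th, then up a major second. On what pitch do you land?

Up an augmented octave from A#3: A##4 (13 semitones up).
Up a diminished sixth from A##4: F#5 (7 semitones up).
A perfect fourth down from F#5 is C#5.
C#5 up a major second → D#5 (2 semitones).

D#5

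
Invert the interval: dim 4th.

augmented fifth

Interval numbers invert to sum to nine: 4 + 5 = 9, so a fourth inverts to a fifth.
Quality inverts too: diminished becomes augmented. That makes the inversion an augmented fifth.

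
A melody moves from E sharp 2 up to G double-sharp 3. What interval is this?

E to G spans three letter names (E-F-G), plus an octave: a tenth.
The major tenth spans 16 semitones, and E#2 to G##3 is exactly 16 semitones — so this is a major tenth.
(Equivalently, a compound major third: a major third plus an octave.)

major tenth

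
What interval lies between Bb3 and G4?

B to G spans six letter names (B-C-D-E-F-G), so the interval is some kind of sixth.
Bb3 to G4 is 9 semitones, matching the major sixth exactly, so the quality is major.

M6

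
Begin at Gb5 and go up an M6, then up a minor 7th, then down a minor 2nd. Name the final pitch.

C7

Up a major sixth from Gb5: Eb6 (9 semitones up).
Up a minor seventh from Eb6: Db7 (10 semitones up).
A minor second down from Db7 is C7.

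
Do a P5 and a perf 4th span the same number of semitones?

A perfect fifth spans 7 semitones; a perfect fourth spans 5 semitones. They differ by 2.

No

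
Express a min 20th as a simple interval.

Each octave removed subtracts seven from the number: 20 − 14 = 6.
So a minor twentieth is 2 octaves plus a minor sixth. The quality is unchanged.

minor sixth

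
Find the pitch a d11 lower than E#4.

B##2

Counting four letter names plus an octave down from E lands on B.
A diminished eleventh is 16 semitones; 16 semitones down from E#4 gives B##2.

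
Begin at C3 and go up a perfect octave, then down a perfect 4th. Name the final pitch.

G3

C3 up a perfect octave → C4 (12 semitones).
C4 down a perfect fourth → G3 (5 semitones).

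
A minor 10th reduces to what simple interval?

Subtracting seven from the interval number removes an octave: 10 − 7 = 3.
That makes a minor tenth a compound minor third — an octave plus a minor third.

minor third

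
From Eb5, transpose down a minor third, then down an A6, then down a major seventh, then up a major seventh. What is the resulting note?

A minor third down from Eb5 is C5.
An augmented sixth down from C5 is Ebb4.
Ebb4 down a major seventh → Fbb3 (11 semitones).
A major seventh up from Fbb3 is Ebb4.

Ebb4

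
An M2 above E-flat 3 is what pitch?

F 3

Counting two letter names up from E lands on F.
Moving 2 semitones up from Eb3 (the size of a major second) reaches F3.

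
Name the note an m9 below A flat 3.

The ninth's letter: A down two letter names plus an octave → G.
A minor ninth is 13 semitones; 13 semitones down from Ab3 gives G2.

G 2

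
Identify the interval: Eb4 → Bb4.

perfect fifth

E to B spans five letter names (E-F-G-A-B): a fifth.
Eb4 to Bb4 is 7 semitones, matching the perfect fifth exactly, so the quality is perfect.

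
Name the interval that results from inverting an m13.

First reduce the compound minor thirteenth to its simple form, a minor sixth.
Interval numbers invert to sum to nine: 6 + 3 = 9, so a sixth inverts to a third.
The quality also flips — minor becomes major — giving a major third.

M3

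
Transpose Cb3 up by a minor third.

The third takes the letter from C up to E.
A minor third spans 3 semitones, so from Cb3 the target pitch is Ebb3.

Ebb3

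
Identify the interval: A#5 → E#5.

Descending from A#5 to E#5 is the same interval as ascending E#5 to A#5.
E to A spans four letter names (E-F-G-A) — that makes it a fourth of some quality.
Counting semitones, E#5→A#5 is 5, which is the perfect fourth.

perfect fourth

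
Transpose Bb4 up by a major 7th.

A5

Counting seven letter names up from B lands on A.
Moving 11 semitones up from Bb4 (the size of a major seventh) reaches A5.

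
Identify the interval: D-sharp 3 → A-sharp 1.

perfect 11th

Descending from D#3 to A#1 is the same interval as ascending A#1 to D#3.
A to D spans four letter names (A-B-C-D), plus an octave — that makes it an eleventh of some quality.
A#1 to D#3 is 17 semitones, matching the perfect eleventh exactly, so the quality is perfect.
(Equivalently, a compound perfect fourth: a perfect fourth plus an octave.)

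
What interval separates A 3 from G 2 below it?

M9

Descending from A3 to G2 is the same interval as ascending G2 to A3.
G to A spans two letter names (G-A), plus an octave — that makes it a ninth of some quality.
G2 to A3 is 14 semitones, matching the major ninth exactly, so the quality is major.
(Equivalently, a compound major second: a major second plus an octave.)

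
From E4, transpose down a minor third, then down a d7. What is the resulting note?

Down a minor third from E4: C#4 (3 semitones down).
A diminished seventh down from C#4 is D##3.

D##3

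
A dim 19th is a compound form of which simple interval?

Subtracting seven from the interval number removes an octave: 19 − 14 = 5.
That makes a diminished nineteenth a compound diminished fifth — 2 octaves plus a diminished fifth.

diminished fifth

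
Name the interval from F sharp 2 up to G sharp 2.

M2

F to G spans two letter names (F-G): a second.
Counting semitones, F#2→G#2 is 2, which is the major second.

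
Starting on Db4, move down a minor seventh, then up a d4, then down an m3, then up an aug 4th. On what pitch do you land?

Bb3

Db4 down a minor seventh → Eb3 (10 semitones).
A diminished fourth up from Eb3 is Abb3.
Abb3 down a minor third → Fb3 (3 semitones).
Up an augmented fourth from Fb3: Bb3 (6 semitones up).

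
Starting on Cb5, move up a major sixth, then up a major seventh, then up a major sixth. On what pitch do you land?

Up a major sixth from Cb5: Ab5 (9 semitones up).
Up a major seventh from Ab5: G6 (11 semitones up).
Up a major sixth from G6: E7 (9 semitones up).

E7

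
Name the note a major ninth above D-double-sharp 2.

E-double-sharp 3

The ninth's letter: D up two letter names plus an octave → E.
Moving 14 semitones up from D##2 (the size of a major ninth) reaches E##3.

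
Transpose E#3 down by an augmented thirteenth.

Six letters down from E (plus an octave) reaches G.
An augmented thirteenth spans 22 semitones, so from E#3 the target pitch is G1.

G1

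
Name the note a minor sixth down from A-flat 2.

Six letter names down from A: C.
A minor sixth spans 8 semitones, so from Ab2 the target pitch is C2.

C 2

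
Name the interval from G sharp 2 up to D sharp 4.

G to D spans five letter names (G-A-B-C-D), plus an octave, so the interval is some kind of twelfth.
The perfect twelfth spans 19 semitones, and G#2 to D#4 is exactly 19 semitones — so this is a perfect twelfth.
(Equivalently, a compound perfect fifth: a perfect fifth plus an octave.)

perfect twelfth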